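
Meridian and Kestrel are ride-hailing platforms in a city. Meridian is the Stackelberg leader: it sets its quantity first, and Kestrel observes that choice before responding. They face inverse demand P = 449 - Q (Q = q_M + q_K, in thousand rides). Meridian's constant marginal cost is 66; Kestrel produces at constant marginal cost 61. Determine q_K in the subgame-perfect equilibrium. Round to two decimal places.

99.50

The follower Kestrel best-responds to any q_M: π_K = (449 - Q)q_K - 61q_K.
Setting the follower's marginal profit to zero, 388 - q_M - 2q_K = 0, i.e. q_K = (388 - q_M)/2.
Meridian substitutes q_K(q_M) into its own profit: π_M = q_M(449 - q_M - (388 - q_M)/2) - 66q_M = (255 - (1/2)q_M)q_M - 66q_M.
Leader FOC: 189 - q_M = 0, so q_M = 189.
Then q_K = (388 - 189)/2 = 199/2.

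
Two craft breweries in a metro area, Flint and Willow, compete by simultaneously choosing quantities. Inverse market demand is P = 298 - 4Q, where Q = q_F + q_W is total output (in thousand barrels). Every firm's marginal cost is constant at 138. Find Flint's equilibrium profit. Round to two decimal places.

711.11

A representative firm's profit is π_i = q_i(298 - 4Q) - 138q_i.
First-order condition (treating rivals' output as given): 160 - 8q_i - 4q_j = 0.
By symmetry each firm produces the same amount; substituting q_j = q_i yields q_i = 160/12 = 40/3.
Price P = 298 - 4·(80/3) = 574/3.
Flint's profit: (574/3 - 138)·(40/3) = 711.1111.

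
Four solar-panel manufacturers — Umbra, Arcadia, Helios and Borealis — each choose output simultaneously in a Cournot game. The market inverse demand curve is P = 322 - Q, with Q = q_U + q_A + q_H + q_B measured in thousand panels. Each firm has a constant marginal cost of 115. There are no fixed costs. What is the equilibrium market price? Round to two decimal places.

156.40

A representative firm's profit is π_i = q_i(322 - Q) - 115q_i.
First-order condition (treating rivals' output as given): 207 - 2q_i - Σ_{j≠i} q_j = 0.
With identical firms every q_j equals q_i, so Σ_{j≠i} q_j = 3q_i and 207 = 5q_i, giving q_i = 207/5.
Total output Q = 828/5, so price P = 322 - 828/5 = 782/5.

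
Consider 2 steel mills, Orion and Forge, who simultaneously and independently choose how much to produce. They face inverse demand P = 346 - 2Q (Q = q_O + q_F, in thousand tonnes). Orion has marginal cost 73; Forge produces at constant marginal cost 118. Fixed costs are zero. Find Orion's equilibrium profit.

Orion's profit: π_O = (346 - 2Q)q_O - (73q_O). Setting ∂π_O/∂q_O = 0: 273 - 4q_O - 2(q_F) = 0.
Forge's first-order condition: 228 - 4q_F - 2(q_O) = 0.
Rearranging gives the reaction functions q_O = (273 - 2q_F)/4 and q_F = (228 - 2q_O)/4.
Solving the pair: q_O = 53, q_F = 61/2.
Price P = 346 - 2·(167/2) = 179.
Orion's profit: (179 - 73)·53 = 5618.

5618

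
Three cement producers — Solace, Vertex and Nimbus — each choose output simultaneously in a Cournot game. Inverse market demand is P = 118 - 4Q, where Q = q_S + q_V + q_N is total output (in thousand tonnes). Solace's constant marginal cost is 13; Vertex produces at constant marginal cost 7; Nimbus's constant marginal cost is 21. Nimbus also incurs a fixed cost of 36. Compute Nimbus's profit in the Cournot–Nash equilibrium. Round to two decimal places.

Solace's profit: π_S = (118 - 4Q)q_S - (13q_S). Setting ∂π_S/∂q_S = 0: 105 - 8q_S - 4(q_V + q_N) = 0.
Vertex's first-order condition: 111 - 8q_V - 4(q_S + q_N) = 0.
Nimbus's profit: π_N = (118 - 4Q)q_N - (21q_N). Setting ∂π_N/∂q_N = 0: 97 - 8q_N - 4(q_S + q_V) = 0.
Adding the 3 first-order conditions: 313 − 16Q = 0, so Q = 313/16.
Back-substituting: q_S = (105 − 313/4)/4 = 107/16, q_V = (111 − 313/4)/4 = 131/16, q_N = (97 − 313/4)/4 = 75/16.
Price P = 118 - 4·(313/16) = 159/4.
Nimbus's profit: (159/4 - 21)·(75/16) - 36 = 51.8906.

51.89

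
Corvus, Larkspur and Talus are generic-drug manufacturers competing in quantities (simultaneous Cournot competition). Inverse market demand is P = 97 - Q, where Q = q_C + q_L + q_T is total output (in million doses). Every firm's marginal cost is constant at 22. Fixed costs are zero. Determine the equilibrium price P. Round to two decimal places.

40.75

Each firm earns π_i = (97 - Q)q_i - 22q_i.
Setting ∂π_i/∂q_i = 0 with rivals' quantities fixed: 75 - 2q_i - Σ_{j≠i} q_j = 0.
By symmetry each firm produces the same amount; substituting Σ_{j≠i} q_j = 2q_i yields q_i = 75/4.
Total output Q = 225/4, so price P = 97 - 225/4 = 163/4.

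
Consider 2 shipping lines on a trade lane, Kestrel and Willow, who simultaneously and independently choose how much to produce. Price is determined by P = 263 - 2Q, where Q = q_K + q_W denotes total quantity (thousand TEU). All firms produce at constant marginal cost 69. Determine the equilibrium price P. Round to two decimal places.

Each firm earns π_i = (263 - 2Q)q_i - 69q_i.
First-order condition (treating rivals' output as given): 194 - 4q_i - 2q_j = 0.
With identical firms every q_j equals q_i, so q_j = q_i and 194 = 6q_i, giving q_i = 97/3.
Total output Q = 194/3, so price P = 263 - 2·(194/3) = 401/3.

133.67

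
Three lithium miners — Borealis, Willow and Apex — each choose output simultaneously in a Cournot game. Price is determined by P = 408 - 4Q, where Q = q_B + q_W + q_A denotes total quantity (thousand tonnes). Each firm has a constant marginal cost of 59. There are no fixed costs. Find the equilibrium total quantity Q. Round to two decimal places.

Each firm earns π_i = (408 - 4Q)q_i - 59q_i.
First-order condition (treating rivals' output as given): 349 - 8q_i - 4·Σ_{j≠i} q_j = 0.
By symmetry each firm produces the same amount; substituting Σ_{j≠i} q_j = 2q_i yields q_i = 349/16.
Total output Q = 349/16 + 349/16 + 349/16 = 1047/16.

65.44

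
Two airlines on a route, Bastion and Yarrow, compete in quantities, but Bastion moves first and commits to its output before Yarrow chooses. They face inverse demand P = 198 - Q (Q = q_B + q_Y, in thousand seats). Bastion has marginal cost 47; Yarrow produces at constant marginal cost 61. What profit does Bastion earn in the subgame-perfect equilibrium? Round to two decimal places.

Solve by backward induction. Given q_B, the follower Yarrow maximises π_Y = (198 - q_B - q_Y)q_Y - 61q_Y.
∂π_Y/∂q_Y = 137 - q_B - 2q_Y = 0 gives the reaction function q_Y = (137 - q_B)/2.
The leader anticipates this reaction. Substituting into P = 198 - Q gives P = 259/2 - (1/2)q_B, so π_B = (259/2 - (1/2)q_B)q_B - 47q_B.
The leader's first-order condition 165/2 - q_B = 0 yields q_B = 165/2.
Then q_Y = (137 - 165/2)/2 = 109/4.
Price P = 198 - 439/4 = 353/4.
Bastion's profit: (353/4 - 47)·(165/2) = 3403.1250.

3403.13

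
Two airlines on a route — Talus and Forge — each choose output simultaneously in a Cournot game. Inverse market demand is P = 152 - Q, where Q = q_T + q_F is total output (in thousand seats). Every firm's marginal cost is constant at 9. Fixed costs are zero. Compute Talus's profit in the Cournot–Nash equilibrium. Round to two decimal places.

Each firm earns π_i = (152 - Q)q_i - 9q_i.
Setting ∂π_i/∂q_i = 0 with rivals' quantities fixed: 143 - 2q_i - q_j = 0.
By symmetry each firm produces the same amount; substituting q_j = q_i yields q_i = 143/3.
Price P = 152 - 286/3 = 170/3.
Talus's profit: (170/3 - 9)·(143/3) = 2272.1111.

2272.11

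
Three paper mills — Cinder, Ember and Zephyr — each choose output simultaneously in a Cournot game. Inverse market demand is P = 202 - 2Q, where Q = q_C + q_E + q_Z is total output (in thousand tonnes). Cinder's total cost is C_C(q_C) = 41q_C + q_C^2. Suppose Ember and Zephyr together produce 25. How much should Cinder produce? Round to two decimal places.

With rivals' combined output fixed at 25, Cinder's profit is π_C = (202 - 2·25 - 2q_C)q_C - (41q_C + q_C²) = (152 - 2q_C)q_C - (41q_C + q_C²).
∂π_C/∂q_C = 111 - 6q_C = 0, so q_C = 37/2.

18.50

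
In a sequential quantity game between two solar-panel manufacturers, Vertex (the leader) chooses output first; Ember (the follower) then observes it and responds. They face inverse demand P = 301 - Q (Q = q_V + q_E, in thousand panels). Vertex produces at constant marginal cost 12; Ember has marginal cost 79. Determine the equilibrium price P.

101

Solve by backward induction. Given q_V, the follower Ember maximises π_E = (301 - q_V - q_E)q_E - 79q_E.
∂π_E/∂q_E = 222 - q_V - 2q_E = 0 gives the reaction function q_E = (222 - q_V)/2.
Vertex substitutes q_E(q_V) into its own profit: π_V = q_V(301 - q_V - (222 - q_V)/2) - 12q_V = (190 - (1/2)q_V)q_V - 12q_V.
Maximising: ∂π_V/∂q_V = 178 - q_V = 0, giving q_V = 178.
Then q_E = (222 - 178)/2 = 22.
Total output Q = 200, so price P = 301 - 200 = 101.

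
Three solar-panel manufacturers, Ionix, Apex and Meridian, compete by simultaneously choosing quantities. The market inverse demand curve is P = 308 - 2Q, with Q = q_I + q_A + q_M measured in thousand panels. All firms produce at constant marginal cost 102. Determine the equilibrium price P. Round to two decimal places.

Each firm earns π_i = (308 - 2Q)q_i - 102q_i.
Setting ∂π_i/∂q_i = 0 with rivals' quantities fixed: 206 - 4q_i - 2·Σ_{j≠i} q_j = 0.
With identical firms every q_j equals q_i, so Σ_{j≠i} q_j = 2q_i and 206 = 8q_i, giving q_i = 103/4.
Total output Q = 309/4, so price P = 308 - 2·(309/4) = 307/2.

153.50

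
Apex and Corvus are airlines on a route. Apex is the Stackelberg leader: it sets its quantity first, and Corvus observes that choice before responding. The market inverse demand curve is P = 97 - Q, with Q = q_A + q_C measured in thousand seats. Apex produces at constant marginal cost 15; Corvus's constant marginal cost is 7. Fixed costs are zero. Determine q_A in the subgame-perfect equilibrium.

37

The follower Corvus best-responds to any q_A: π_C = (97 - Q)q_C - 7q_C.
∂π_C/∂q_C = 90 - q_A - 2q_C = 0 gives the reaction function q_C = (90 - q_A)/2.
Apex substitutes q_C(q_A) into its own profit: π_A = q_A(97 - q_A - (90 - q_A)/2) - 15q_A = (52 - (1/2)q_A)q_A - 15q_A.
Maximising: ∂π_A/∂q_A = 37 - q_A = 0, giving q_A = 37.
Then q_C = (90 - 37)/2 = 53/2.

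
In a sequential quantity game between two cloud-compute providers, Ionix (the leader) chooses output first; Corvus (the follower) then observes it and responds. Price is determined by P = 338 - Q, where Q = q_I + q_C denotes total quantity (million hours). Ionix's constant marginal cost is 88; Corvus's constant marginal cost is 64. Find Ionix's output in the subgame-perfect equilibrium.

113

The follower Corvus best-responds to any q_I: π_C = (338 - Q)q_C - 64q_C.
Setting the follower's marginal profit to zero, 274 - q_I - 2q_C = 0, i.e. q_C = (274 - q_I)/2.
Ionix substitutes q_C(q_I) into its own profit: π_I = q_I(338 - q_I - (274 - q_I)/2) - 88q_I = (201 - (1/2)q_I)q_I - 88q_I.
Leader FOC: 113 - q_I = 0, so q_I = 113.
Then q_C = (274 - 113)/2 = 161/2.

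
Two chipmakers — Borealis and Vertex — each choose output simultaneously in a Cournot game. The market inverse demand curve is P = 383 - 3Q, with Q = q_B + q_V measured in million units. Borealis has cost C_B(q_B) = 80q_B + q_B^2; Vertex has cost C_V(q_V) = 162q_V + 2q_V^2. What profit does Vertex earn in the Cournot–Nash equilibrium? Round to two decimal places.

Borealis's profit: π_B = (383 - 3Q)q_B - (80q_B + q_B²). Setting ∂π_B/∂q_B = 0: 303 - 8q_B - 3(q_V) = 0.
Vertex's profit: π_V = (383 - 3Q)q_V - (162q_V + 2q_V²). Setting ∂π_V/∂q_V = 0: 221 - 10q_V - 3(q_B) = 0.
Rearranging gives the reaction functions q_B = (303 - 3q_V)/8 and q_V = (221 - 3q_B)/10.
Substituting one into the other gives q_B = 33.3380 and q_V = 859/71.
Price P = 383 - 3·45.4366 = 246.6901.
Vertex's profit: 246.6901·(859/71) - 162·(859/71) - 2(859/71)² = 731.8796.

731.88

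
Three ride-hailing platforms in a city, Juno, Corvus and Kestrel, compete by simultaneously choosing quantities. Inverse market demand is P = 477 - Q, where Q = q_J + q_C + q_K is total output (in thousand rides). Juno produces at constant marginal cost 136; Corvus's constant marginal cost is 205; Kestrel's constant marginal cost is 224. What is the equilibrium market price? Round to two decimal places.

Juno's profit: π_J = (477 - Q)q_J - (136q_J). Setting ∂π_J/∂q_J = 0: 341 - 2q_J - (q_C + q_K) = 0.
Corvus's profit: π_C = (477 - Q)q_C - (205q_C). Setting ∂π_C/∂q_C = 0: 272 - 2q_C - (q_J + q_K) = 0.
Kestrel's first-order condition: 253 - 2q_K - (q_J + q_C) = 0.
Adding the 3 conditions: 866 − 2Q − 2Q = 0, i.e. Q = 433/2.
Back-substituting: q_J = (341 − 433/2) = 249/2, q_C = (272 − 433/2) = 111/2, q_K = (253 − 433/2) = 73/2.
Total output Q = 433/2, so price P = 477 - 433/2 = 521/2.

260.50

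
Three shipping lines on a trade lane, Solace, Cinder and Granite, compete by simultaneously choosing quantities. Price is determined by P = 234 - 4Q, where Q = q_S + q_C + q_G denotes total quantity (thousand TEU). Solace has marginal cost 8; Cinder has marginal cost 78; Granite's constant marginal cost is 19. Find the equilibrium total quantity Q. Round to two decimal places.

37.31

Solace's profit: π_S = (234 - 4Q)q_S - (8q_S). Setting ∂π_S/∂q_S = 0: 226 - 8q_S - 4(q_C + q_G) = 0.
Cinder's first-order condition: 156 - 8q_C - 4(q_S + q_G) = 0.
Granite's profit: π_G = (234 - 4Q)q_G - (19q_G). Setting ∂π_G/∂q_G = 0: 215 - 8q_G - 4(q_S + q_C) = 0.
Adding the 3 first-order conditions: 597 − 16Q = 0, so Q = 597/16.
Back-substituting: q_S = (226 − 597/4)/4 = 307/16, q_C = (156 − 597/4)/4 = 27/16, q_G = (215 − 597/4)/4 = 263/16.
Total output Q = 307/16 + 27/16 + 263/16 = 597/16.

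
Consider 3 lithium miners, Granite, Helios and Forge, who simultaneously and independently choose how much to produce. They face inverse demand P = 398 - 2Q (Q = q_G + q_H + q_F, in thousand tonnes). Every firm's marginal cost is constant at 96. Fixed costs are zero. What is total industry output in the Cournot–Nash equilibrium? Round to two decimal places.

113.25

A representative firm's profit is π_i = q_i(398 - 2Q) - 96q_i.
Setting ∂π_i/∂q_i = 0 with rivals' quantities fixed: 302 - 4q_i - 2·Σ_{j≠i} q_j = 0.
By symmetry each firm produces the same amount; substituting Σ_{j≠i} q_j = 2q_i yields q_i = 302/8 = 151/4.
Total output Q = 151/4 + 151/4 + 151/4 = 453/4.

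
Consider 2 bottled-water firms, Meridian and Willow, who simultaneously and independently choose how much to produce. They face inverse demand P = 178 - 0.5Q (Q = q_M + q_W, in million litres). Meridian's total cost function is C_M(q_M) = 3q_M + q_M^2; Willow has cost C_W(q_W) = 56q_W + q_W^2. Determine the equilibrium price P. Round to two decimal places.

135.57

Meridian's profit: π_M = (178 - 0.5Q)q_M - (3q_M + q_M²). Setting ∂π_M/∂q_M = 0: 175 - 3q_M - (1/2)(q_W) = 0.
Willow's first-order condition: 122 - 3q_W - (1/2)(q_M) = 0.
Rearranging gives the reaction functions q_M = (175 - (1/2)q_W)/3 and q_W = (122 - (1/2)q_M)/3.
Solving the pair: q_M = 1856/35, q_W = 1114/35.
Total output Q = 594/7, so price P = 178 - (1/2)·(594/7) = 949/7.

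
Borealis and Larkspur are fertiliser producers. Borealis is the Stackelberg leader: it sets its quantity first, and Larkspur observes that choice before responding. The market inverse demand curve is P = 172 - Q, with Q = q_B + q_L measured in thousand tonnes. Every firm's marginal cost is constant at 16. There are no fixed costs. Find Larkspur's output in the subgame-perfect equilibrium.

The follower Larkspur best-responds to any q_B: π_L = (172 - Q)q_L - 16q_L.
Setting the follower's marginal profit to zero, 156 - q_B - 2q_L = 0, i.e. q_L = (156 - q_B)/2.
Borealis substitutes q_L(q_B) into its own profit: π_B = q_B(172 - q_B - (156 - q_B)/2) - 16q_B = (94 - (1/2)q_B)q_B - 16q_B.
Maximising: ∂π_B/∂q_B = 78 - q_B = 0, giving q_B = 78.
Then q_L = (156 - 78)/2 = 39.

39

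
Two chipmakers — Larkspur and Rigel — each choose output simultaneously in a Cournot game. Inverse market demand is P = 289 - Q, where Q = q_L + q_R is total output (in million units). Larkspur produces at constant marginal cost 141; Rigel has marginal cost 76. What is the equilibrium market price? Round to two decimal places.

168.67

Larkspur's profit: π_L = (289 - Q)q_L - (141q_L). Setting ∂π_L/∂q_L = 0: 148 - 2q_L - (q_R) = 0.
Rigel's first-order condition: 213 - 2q_R - (q_L) = 0.
Best responses: q_L = (148 - q_R)/2, q_R = (213 - q_L)/2.
Substituting one into the other gives q_L = 83/3 and q_R = 278/3.
Total output Q = 361/3, so price P = 289 - 361/3 = 506/3.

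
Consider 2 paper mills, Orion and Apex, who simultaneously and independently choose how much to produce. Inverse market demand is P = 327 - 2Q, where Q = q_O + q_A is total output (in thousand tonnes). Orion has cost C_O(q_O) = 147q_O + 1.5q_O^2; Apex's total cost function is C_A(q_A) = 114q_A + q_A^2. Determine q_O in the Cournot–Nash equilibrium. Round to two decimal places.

17.21

Orion's profit: π_O = (327 - 2Q)q_O - (147q_O + (3/2)q_O²). Setting ∂π_O/∂q_O = 0: 180 - 7q_O - 2(q_A) = 0.
Apex's first-order condition: 213 - 6q_A - 2(q_O) = 0.
Best responses: q_O = (180 - 2q_A)/7, q_A = (213 - 2q_O)/6.
Substituting one into the other gives q_O = 327/19 and q_A = 1131/38.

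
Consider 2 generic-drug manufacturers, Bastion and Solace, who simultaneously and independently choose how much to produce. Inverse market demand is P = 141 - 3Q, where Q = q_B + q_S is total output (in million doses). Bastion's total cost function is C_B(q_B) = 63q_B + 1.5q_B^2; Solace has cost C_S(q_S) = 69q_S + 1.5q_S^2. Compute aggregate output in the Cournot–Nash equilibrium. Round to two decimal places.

12.50

Bastion's profit: π_B = (141 - 3Q)q_B - (63q_B + (3/2)q_B²). Setting ∂π_B/∂q_B = 0: 78 - 9q_B - 3(q_S) = 0.
Solace's profit: π_S = (141 - 3Q)q_S - (69q_S + (3/2)q_S²). Setting ∂π_S/∂q_S = 0: 72 - 9q_S - 3(q_B) = 0.
Rearranging gives the reaction functions q_B = (78 - 3q_S)/9 and q_S = (72 - 3q_B)/9.
Substituting one into the other gives q_B = 27/4 and q_S = 23/4.
Total output Q = 27/4 + 23/4 = 25/2.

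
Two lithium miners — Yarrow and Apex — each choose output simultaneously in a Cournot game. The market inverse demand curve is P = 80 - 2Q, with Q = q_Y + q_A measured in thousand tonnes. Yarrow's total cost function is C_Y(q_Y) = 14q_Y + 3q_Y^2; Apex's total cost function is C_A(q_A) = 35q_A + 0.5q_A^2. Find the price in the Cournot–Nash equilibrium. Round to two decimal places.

55.74

Yarrow's profit: π_Y = (80 - 2Q)q_Y - (14q_Y + 3q_Y²). Setting ∂π_Y/∂q_Y = 0: 66 - 10q_Y - 2(q_A) = 0.
Apex's first-order condition: 45 - 5q_A - 2(q_Y) = 0.
Rearranging gives the reaction functions q_Y = (66 - 2q_A)/10 and q_A = (45 - 2q_Y)/5.
Substituting one into the other gives q_Y = 120/23 and q_A = 159/23.
Total output Q = 279/23, so price P = 80 - 2·(279/23) = 1282/23.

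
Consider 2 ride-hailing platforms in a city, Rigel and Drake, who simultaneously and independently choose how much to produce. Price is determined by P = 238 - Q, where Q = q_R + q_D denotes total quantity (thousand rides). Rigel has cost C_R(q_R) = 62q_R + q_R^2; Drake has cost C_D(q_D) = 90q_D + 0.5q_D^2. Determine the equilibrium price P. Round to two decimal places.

Rigel's profit: π_R = (238 - Q)q_R - (62q_R + q_R²). Setting ∂π_R/∂q_R = 0: 176 - 4q_R - (q_D) = 0.
Drake's first-order condition: 148 - 3q_D - (q_R) = 0.
So q_R = (176 - q_D)/4 and q_D = (148 - q_R)/3.
Substituting one into the other gives q_R = 380/11 and q_D = 416/11.
Total output Q = 796/11, so price P = 238 - 796/11 = 1822/11.

165.64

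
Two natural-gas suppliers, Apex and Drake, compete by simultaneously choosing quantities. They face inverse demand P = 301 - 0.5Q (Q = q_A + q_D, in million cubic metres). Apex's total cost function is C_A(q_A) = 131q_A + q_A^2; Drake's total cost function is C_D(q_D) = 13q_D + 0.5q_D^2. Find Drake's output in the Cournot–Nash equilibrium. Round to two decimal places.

135.48

Apex's profit: π_A = (301 - 0.5Q)q_A - (131q_A + q_A²). Setting ∂π_A/∂q_A = 0: 170 - 3q_A - (1/2)(q_D) = 0.
Drake's first-order condition: 288 - 2q_D - (1/2)(q_A) = 0.
Rearranging gives the reaction functions q_A = (170 - (1/2)q_D)/3 and q_D = (288 - (1/2)q_A)/2.
Substituting one into the other gives q_A = 784/23 and q_D = 135.4783.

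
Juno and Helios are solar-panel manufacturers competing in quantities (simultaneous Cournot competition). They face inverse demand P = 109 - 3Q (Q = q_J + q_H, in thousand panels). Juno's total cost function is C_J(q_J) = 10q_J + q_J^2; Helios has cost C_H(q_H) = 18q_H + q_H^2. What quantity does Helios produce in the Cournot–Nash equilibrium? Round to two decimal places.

7.84

Juno's profit: π_J = (109 - 3Q)q_J - (10q_J + q_J²). Setting ∂π_J/∂q_J = 0: 99 - 8q_J - 3(q_H) = 0.
Helios's first-order condition: 91 - 8q_H - 3(q_J) = 0.
So q_J = (99 - 3q_H)/8 and q_H = (91 - 3q_J)/8.
Solving the pair: q_J = 519/55, q_H = 431/55.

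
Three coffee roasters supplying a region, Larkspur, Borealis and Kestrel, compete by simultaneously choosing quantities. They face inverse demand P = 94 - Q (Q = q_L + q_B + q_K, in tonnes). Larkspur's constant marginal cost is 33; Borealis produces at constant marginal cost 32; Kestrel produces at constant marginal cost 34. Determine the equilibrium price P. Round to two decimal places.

Larkspur's profit: π_L = (94 - Q)q_L - (33q_L). Setting ∂π_L/∂q_L = 0: 61 - 2q_L - (q_B + q_K) = 0.
Borealis's profit: π_B = (94 - Q)q_B - (32q_B). Setting ∂π_B/∂q_B = 0: 62 - 2q_B - (q_L + q_K) = 0.
Kestrel's profit: π_K = (94 - Q)q_K - (34q_K). Setting ∂π_K/∂q_K = 0: 60 - 2q_K - (q_L + q_B) = 0.
Summing all 3 equations gives 183 − 4Q = 0, hence Q = 183/4.
Back-substituting: q_L = (61 − 183/4) = 61/4, q_B = (62 − 183/4) = 65/4, q_K = (60 − 183/4) = 57/4.
Total output Q = 183/4, so price P = 94 - 183/4 = 193/4.

48.25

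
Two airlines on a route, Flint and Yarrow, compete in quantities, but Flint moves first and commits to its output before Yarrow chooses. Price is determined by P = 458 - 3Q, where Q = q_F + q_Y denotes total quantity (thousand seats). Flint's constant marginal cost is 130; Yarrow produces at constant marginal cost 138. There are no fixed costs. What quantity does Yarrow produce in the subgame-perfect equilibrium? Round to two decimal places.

25.33

Solve by backward induction. Given q_F, the follower Yarrow maximises π_Y = (458 - 3q_F - 3q_Y)q_Y - 138q_Y.
Follower FOC: 320 - 3q_F - 6q_Y = 0, so q_Y(q_F) = (320 - 3q_F)/6.
The leader anticipates this reaction. Substituting into P = 458 - 3Q gives P = 298 - (3/2)q_F, so π_F = (298 - (3/2)q_F)q_F - 130q_F.
Leader FOC: 168 - 3q_F = 0, so q_F = 56.
Then q_Y = (320 - 3·56)/6 = 76/3.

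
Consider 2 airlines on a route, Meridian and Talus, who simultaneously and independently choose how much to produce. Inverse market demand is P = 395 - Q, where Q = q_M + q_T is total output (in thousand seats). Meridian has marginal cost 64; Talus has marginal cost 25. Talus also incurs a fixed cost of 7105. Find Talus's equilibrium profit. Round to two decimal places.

Meridian's profit: π_M = (395 - Q)q_M - (64q_M). Setting ∂π_M/∂q_M = 0: 331 - 2q_M - (q_T) = 0.
Talus's first-order condition: 370 - 2q_T - (q_M) = 0.
Best responses: q_M = (331 - q_T)/2, q_T = (370 - q_M)/2.
Solving the pair: q_M = 292/3, q_T = 409/3.
Price P = 395 - 701/3 = 484/3.
Talus's profit: (484/3 - 25)·(409/3) - 7105 = 11481.7778.

11481.78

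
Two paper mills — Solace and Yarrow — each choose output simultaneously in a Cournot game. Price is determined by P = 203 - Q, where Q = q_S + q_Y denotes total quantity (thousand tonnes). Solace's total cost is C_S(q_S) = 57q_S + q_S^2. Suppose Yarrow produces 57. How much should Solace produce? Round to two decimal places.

22.25

With the rival's output fixed at 57, Solace's profit is π_S = (203 - 57 - q_S)q_S - (57q_S + q_S²) = (146 - q_S)q_S - (57q_S + q_S²).
∂π_S/∂q_S = 89 - 4q_S = 0, so q_S = 89/4.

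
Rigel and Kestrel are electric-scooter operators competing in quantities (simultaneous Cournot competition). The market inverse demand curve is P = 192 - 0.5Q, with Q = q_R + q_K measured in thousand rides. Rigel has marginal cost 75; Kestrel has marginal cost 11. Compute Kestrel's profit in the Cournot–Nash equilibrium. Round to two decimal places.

13338.89

Rigel's profit: π_R = (192 - 0.5Q)q_R - (75q_R). Setting ∂π_R/∂q_R = 0: 117 - q_R - (1/2)(q_K) = 0.
Kestrel's profit: π_K = (192 - 0.5Q)q_K - (11q_K). Setting ∂π_K/∂q_K = 0: 181 - q_K - (1/2)(q_R) = 0.
Rearranging gives the reaction functions q_R = (117 - (1/2)q_K) and q_K = (181 - (1/2)q_R).
Substituting one into the other gives q_R = 106/3 and q_K = 490/3.
Price P = 192 - (1/2)·(596/3) = 278/3.
Kestrel's profit: (278/3 - 11)·(490/3) = 13338.8889.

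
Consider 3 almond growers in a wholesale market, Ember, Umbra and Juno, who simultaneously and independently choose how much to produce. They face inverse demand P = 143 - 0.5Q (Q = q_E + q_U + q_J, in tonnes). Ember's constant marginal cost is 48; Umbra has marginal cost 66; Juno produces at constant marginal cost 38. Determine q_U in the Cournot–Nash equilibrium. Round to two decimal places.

15.50

Ember's profit: π_E = (143 - 0.5Q)q_E - (48q_E). Setting ∂π_E/∂q_E = 0: 95 - q_E - (1/2)(q_U + q_J) = 0.
Umbra's profit: π_U = (143 - 0.5Q)q_U - (66q_U). Setting ∂π_U/∂q_U = 0: 77 - q_U - (1/2)(q_E + q_J) = 0.
Juno's profit: π_J = (143 - 0.5Q)q_J - (38q_J). Setting ∂π_J/∂q_J = 0: 105 - q_J - (1/2)(q_E + q_U) = 0.
Adding the 3 conditions: 277 − Q − Q = 0, i.e. Q = 277/2.
Back-substituting: q_E = (95 − 277/4)/(1/2) = 103/2, q_U = (77 − 277/4)/(1/2) = 31/2, q_J = (105 − 277/4)/(1/2) = 143/2.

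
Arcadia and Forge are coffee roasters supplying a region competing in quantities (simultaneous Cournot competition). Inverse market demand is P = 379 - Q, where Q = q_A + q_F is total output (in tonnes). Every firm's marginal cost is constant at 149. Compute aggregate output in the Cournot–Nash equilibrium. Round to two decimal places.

A representative firm's profit is π_i = q_i(379 - Q) - 149q_i.
First-order condition (treating rivals' output as given): 230 - 2q_i - q_j = 0.
By symmetry each firm produces the same amount; substituting q_j = q_i yields q_i = 230/3.
Total output Q = 230/3 + 230/3 = 460/3.

153.33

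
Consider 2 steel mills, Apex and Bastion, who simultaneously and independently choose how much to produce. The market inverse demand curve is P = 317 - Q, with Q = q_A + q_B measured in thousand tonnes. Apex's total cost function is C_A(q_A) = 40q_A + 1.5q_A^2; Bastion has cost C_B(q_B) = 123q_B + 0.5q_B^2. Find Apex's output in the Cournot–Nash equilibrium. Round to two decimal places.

Apex's profit: π_A = (317 - Q)q_A - (40q_A + (3/2)q_A²). Setting ∂π_A/∂q_A = 0: 277 - 5q_A - (q_B) = 0.
Bastion's profit: π_B = (317 - Q)q_B - (123q_B + (1/2)q_B²). Setting ∂π_B/∂q_B = 0: 194 - 3q_B - (q_A) = 0.
Best responses: q_A = (277 - q_B)/5, q_B = (194 - q_A)/3.
Solving the pair: q_A = 91/2, q_B = 99/2.

45.50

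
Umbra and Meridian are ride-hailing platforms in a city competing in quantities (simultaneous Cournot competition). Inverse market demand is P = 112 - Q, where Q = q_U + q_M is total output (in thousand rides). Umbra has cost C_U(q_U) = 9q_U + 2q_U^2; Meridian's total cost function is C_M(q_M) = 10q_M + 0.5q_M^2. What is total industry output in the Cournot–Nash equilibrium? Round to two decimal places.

Umbra's profit: π_U = (112 - Q)q_U - (9q_U + 2q_U²). Setting ∂π_U/∂q_U = 0: 103 - 6q_U - (q_M) = 0.
Meridian's profit: π_M = (112 - Q)q_M - (10q_M + (1/2)q_M²). Setting ∂π_M/∂q_M = 0: 102 - 3q_M - (q_U) = 0.
So q_U = (103 - q_M)/6 and q_M = (102 - q_U)/3.
Substituting one into the other gives q_U = 207/17 and q_M = 509/17.
Total output Q = 207/17 + 509/17 = 716/17.

42.12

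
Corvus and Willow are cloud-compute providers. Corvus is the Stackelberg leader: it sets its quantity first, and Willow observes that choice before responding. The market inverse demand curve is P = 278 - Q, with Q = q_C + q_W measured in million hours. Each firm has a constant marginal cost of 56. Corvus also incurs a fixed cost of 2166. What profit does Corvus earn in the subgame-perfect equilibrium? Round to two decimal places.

3994.50

Solve by backward induction. Given q_C, the follower Willow maximises π_W = (278 - q_C - q_W)q_W - 56q_W.
Follower FOC: 222 - q_C - 2q_W = 0, so q_W(q_C) = (222 - q_C)/2.
The leader anticipates this reaction. Substituting into P = 278 - Q gives P = 167 - (1/2)q_C, so π_C = (167 - (1/2)q_C)q_C - 56q_C.
Maximising: ∂π_C/∂q_C = 111 - q_C = 0, giving q_C = 111.
Then q_W = (222 - 111)/2 = 111/2.
Price P = 278 - 333/2 = 223/2.
Corvus's profit: (223/2 - 56)·111 - 2166 = 3994.5000.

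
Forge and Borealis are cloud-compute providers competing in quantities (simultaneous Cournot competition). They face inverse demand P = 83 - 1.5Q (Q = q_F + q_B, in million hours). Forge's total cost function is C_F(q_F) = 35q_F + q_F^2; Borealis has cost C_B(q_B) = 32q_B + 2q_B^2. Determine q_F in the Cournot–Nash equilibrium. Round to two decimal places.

7.92

Forge's profit: π_F = (83 - 1.5Q)q_F - (35q_F + q_F²). Setting ∂π_F/∂q_F = 0: 48 - 5q_F - (3/2)(q_B) = 0.
Borealis's profit: π_B = (83 - 1.5Q)q_B - (32q_B + 2q_B²). Setting ∂π_B/∂q_B = 0: 51 - 7q_B - (3/2)(q_F) = 0.
Rearranging gives the reaction functions q_F = (48 - (3/2)q_B)/5 and q_B = (51 - (3/2)q_F)/7.
Solving the pair: q_F = 1038/131, q_B = 732/131.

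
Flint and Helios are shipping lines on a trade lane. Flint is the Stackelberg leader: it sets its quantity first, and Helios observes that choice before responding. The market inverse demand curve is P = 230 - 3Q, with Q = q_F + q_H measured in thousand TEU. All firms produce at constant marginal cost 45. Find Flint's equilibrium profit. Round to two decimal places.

The follower Helios best-responds to any q_F: π_H = (230 - 3Q)q_H - 45q_H.
Setting the follower's marginal profit to zero, 185 - 3q_F - 6q_H = 0, i.e. q_H = (185 - 3q_F)/6.
The leader anticipates this reaction. Substituting into P = 230 - 3Q gives P = 275/2 - (3/2)q_F, so π_F = (275/2 - (3/2)q_F)q_F - 45q_F.
Leader FOC: 185/2 - 3q_F = 0, so q_F = 185/6.
Then q_H = (185 - 3·(185/6))/6 = 185/12.
Price P = 230 - 3·(185/4) = 365/4.
Flint's profit: (365/4 - 45)·(185/6) = 1426.0417.

1426.04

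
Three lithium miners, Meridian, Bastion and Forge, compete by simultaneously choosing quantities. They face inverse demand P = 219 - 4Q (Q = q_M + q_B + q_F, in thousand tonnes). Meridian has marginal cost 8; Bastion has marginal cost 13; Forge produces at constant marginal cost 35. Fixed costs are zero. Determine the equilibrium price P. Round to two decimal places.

68.75

Meridian's profit: π_M = (219 - 4Q)q_M - (8q_M). Setting ∂π_M/∂q_M = 0: 211 - 8q_M - 4(q_B + q_F) = 0.
Bastion's first-order condition: 206 - 8q_B - 4(q_M + q_F) = 0.
Forge's first-order condition: 184 - 8q_F - 4(q_M + q_B) = 0.
Summing all 3 equations gives 601 − 16Q = 0, hence Q = 601/16.
Back-substituting: q_M = (211 − 601/4)/4 = 243/16, q_B = (206 − 601/4)/4 = 223/16, q_F = (184 − 601/4)/4 = 135/16.
Total output Q = 601/16, so price P = 219 - 4·(601/16) = 275/4.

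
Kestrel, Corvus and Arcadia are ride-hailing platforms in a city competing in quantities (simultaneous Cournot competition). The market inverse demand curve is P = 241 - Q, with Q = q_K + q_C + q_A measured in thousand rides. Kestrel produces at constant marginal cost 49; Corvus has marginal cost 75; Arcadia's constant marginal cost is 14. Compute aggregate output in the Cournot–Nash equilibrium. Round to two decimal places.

Kestrel's profit: π_K = (241 - Q)q_K - (49q_K). Setting ∂π_K/∂q_K = 0: 192 - 2q_K - (q_C + q_A) = 0.
Corvus's profit: π_C = (241 - Q)q_C - (75q_C). Setting ∂π_C/∂q_C = 0: 166 - 2q_C - (q_K + q_A) = 0.
Arcadia's first-order condition: 227 - 2q_A - (q_K + q_C) = 0.
Adding the 3 first-order conditions: 585 − 4Q = 0, so Q = 585/4.
Back-substituting: q_K = (192 − 585/4) = 183/4, q_C = (166 − 585/4) = 79/4, q_A = (227 − 585/4) = 323/4.
Total output Q = 183/4 + 79/4 + 323/4 = 585/4.

146.25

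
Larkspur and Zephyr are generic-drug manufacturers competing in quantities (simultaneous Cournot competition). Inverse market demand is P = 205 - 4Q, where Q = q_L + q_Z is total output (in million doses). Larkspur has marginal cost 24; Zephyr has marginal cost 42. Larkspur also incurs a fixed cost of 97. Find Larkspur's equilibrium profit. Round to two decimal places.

Larkspur's profit: π_L = (205 - 4Q)q_L - (24q_L). Setting ∂π_L/∂q_L = 0: 181 - 8q_L - 4(q_Z) = 0.
Zephyr's first-order condition: 163 - 8q_Z - 4(q_L) = 0.
Best responses: q_L = (181 - 4q_Z)/8, q_Z = (163 - 4q_L)/8.
Solving the pair: q_L = 199/12, q_Z = 145/12.
Price P = 205 - 4·(86/3) = 271/3.
Larkspur's profit: (271/3 - 24)·(199/12) - 97 = 1003.0278.

1003.03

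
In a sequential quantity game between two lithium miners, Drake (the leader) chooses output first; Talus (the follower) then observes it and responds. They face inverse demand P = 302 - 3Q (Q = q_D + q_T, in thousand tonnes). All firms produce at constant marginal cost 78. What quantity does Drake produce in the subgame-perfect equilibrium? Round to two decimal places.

37.33

The follower Talus best-responds to any q_D: π_T = (302 - 3Q)q_T - 78q_T.
Setting the follower's marginal profit to zero, 224 - 3q_D - 6q_T = 0, i.e. q_T = (224 - 3q_D)/6.
Drake substitutes q_T(q_D) into its own profit: π_D = q_D(302 - 3q_D - (224 - 3q_D)/2) - 78q_D = (190 - (3/2)q_D)q_D - 78q_D.
Leader FOC: 112 - 3q_D = 0, so q_D = 112/3.
Then q_T = (224 - 3·(112/3))/6 = 56/3.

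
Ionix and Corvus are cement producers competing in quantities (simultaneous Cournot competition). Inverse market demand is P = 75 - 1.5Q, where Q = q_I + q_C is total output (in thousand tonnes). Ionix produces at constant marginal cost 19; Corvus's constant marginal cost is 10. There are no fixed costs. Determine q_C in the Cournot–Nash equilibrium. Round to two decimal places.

16.44

Ionix's profit: π_I = (75 - 1.5Q)q_I - (19q_I). Setting ∂π_I/∂q_I = 0: 56 - 3q_I - (3/2)(q_C) = 0.
Corvus's profit: π_C = (75 - 1.5Q)q_C - (10q_C). Setting ∂π_C/∂q_C = 0: 65 - 3q_C - (3/2)(q_I) = 0.
So q_I = (56 - (3/2)q_C)/3 and q_C = (65 - (3/2)q_I)/3.
Solving the pair: q_I = 94/9, q_C = 148/9.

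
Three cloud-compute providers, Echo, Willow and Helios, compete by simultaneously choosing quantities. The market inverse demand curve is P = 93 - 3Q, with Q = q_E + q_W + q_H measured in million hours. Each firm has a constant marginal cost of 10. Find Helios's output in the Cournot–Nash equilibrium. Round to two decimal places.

6.92

A representative firm's profit is π_i = q_i(93 - 3Q) - 10q_i.
Setting ∂π_i/∂q_i = 0 with rivals' quantities fixed: 83 - 6q_i - 3·Σ_{j≠i} q_j = 0.
With identical firms every q_j equals q_i, so Σ_{j≠i} q_j = 2q_i and 83 = 12q_i, giving q_i = 83/12.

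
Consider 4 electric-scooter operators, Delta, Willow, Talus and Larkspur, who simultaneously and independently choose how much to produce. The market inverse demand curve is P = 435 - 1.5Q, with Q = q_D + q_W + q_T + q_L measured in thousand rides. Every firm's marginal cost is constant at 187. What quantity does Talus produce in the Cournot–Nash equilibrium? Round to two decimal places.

33.07

Each firm earns π_i = (435 - 1.5Q)q_i - 187q_i.
Setting ∂π_i/∂q_i = 0 with rivals' quantities fixed: 248 - 3q_i - (3/2)·Σ_{j≠i} q_j = 0.
By symmetry each firm produces the same amount; substituting Σ_{j≠i} q_j = 3q_i yields q_i = 248/(15/2) = 496/15.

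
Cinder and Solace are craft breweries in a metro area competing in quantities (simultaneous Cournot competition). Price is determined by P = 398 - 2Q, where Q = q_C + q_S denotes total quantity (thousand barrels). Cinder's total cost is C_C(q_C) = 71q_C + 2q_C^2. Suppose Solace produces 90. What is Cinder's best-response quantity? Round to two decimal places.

With the rival's output fixed at 90, Cinder's profit is π_C = (398 - 2·90 - 2q_C)q_C - (71q_C + 2q_C²) = (218 - 2q_C)q_C - (71q_C + 2q_C²).
∂π_C/∂q_C = 147 - 8q_C = 0, so q_C = 147/8.

18.38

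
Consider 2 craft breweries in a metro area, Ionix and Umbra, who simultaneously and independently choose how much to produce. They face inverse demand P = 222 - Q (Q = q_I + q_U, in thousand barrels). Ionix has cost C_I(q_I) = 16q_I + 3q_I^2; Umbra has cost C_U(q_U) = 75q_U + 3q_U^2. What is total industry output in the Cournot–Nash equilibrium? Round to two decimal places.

39.22

Ionix's profit: π_I = (222 - Q)q_I - (16q_I + 3q_I²). Setting ∂π_I/∂q_I = 0: 206 - 8q_I - (q_U) = 0.
Umbra's profit: π_U = (222 - Q)q_U - (75q_U + 3q_U²). Setting ∂π_U/∂q_U = 0: 147 - 8q_U - (q_I) = 0.
Best responses: q_I = (206 - q_U)/8, q_U = (147 - q_I)/8.
Solving the pair: q_I = 1501/63, q_U = 970/63.
Total output Q = 1501/63 + 970/63 = 353/9.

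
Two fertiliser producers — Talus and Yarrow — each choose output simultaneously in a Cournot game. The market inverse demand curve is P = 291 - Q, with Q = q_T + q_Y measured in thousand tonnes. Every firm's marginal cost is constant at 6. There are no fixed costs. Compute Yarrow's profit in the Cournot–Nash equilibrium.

9025

Each firm earns π_i = (291 - Q)q_i - 6q_i.
Setting ∂π_i/∂q_i = 0 with rivals' quantities fixed: 285 - 2q_i - q_j = 0.
With identical firms every q_j equals q_i, so q_j = q_i and 285 = 3q_i, giving q_i = 95.
Price P = 291 - 190 = 101.
Yarrow's profit: (101 - 6)·95 = 9025.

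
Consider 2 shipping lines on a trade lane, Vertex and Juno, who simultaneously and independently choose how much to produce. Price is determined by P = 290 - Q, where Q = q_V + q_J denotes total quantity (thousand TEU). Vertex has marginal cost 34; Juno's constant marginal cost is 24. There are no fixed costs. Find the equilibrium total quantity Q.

174

Vertex's profit: π_V = (290 - Q)q_V - (34q_V). Setting ∂π_V/∂q_V = 0: 256 - 2q_V - (q_J) = 0.
Juno's profit: π_J = (290 - Q)q_J - (24q_J). Setting ∂π_J/∂q_J = 0: 266 - 2q_J - (q_V) = 0.
So q_V = (256 - q_J)/2 and q_J = (266 - q_V)/2.
Solving the pair: q_V = 82, q_J = 92.
Total output Q = 82 + 92 = 174.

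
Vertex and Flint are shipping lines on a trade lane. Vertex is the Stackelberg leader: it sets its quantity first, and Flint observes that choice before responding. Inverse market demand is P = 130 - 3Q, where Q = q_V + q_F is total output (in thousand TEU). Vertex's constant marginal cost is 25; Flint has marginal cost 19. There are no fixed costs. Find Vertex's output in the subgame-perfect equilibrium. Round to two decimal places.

The follower Flint best-responds to any q_V: π_F = (130 - 3Q)q_F - 19q_F.
Setting the follower's marginal profit to zero, 111 - 3q_V - 6q_F = 0, i.e. q_F = (111 - 3q_V)/6.
Vertex substitutes q_F(q_V) into its own profit: π_V = q_V(130 - 3q_V - (111 - 3q_V)/2) - 25q_V = (149/2 - (3/2)q_V)q_V - 25q_V.
Leader FOC: 99/2 - 3q_V = 0, so q_V = 33/2.
Then q_F = (111 - 3·(33/2))/6 = 41/4.

16.50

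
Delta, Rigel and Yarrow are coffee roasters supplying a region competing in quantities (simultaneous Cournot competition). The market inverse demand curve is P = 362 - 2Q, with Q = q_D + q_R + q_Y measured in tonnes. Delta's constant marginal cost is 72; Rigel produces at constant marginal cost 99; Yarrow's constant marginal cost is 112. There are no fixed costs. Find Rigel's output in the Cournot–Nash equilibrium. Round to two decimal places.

31.13

Delta's profit: π_D = (362 - 2Q)q_D - (72q_D). Setting ∂π_D/∂q_D = 0: 290 - 4q_D - 2(q_R + q_Y) = 0.
Rigel's profit: π_R = (362 - 2Q)q_R - (99q_R). Setting ∂π_R/∂q_R = 0: 263 - 4q_R - 2(q_D + q_Y) = 0.
Yarrow's first-order condition: 250 - 4q_Y - 2(q_D + q_R) = 0.
Summing all 3 equations gives 803 − 8Q = 0, hence Q = 803/8.
Back-substituting: q_D = (290 − 803/4)/2 = 357/8, q_R = (263 − 803/4)/2 = 249/8, q_Y = (250 − 803/4)/2 = 197/8.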